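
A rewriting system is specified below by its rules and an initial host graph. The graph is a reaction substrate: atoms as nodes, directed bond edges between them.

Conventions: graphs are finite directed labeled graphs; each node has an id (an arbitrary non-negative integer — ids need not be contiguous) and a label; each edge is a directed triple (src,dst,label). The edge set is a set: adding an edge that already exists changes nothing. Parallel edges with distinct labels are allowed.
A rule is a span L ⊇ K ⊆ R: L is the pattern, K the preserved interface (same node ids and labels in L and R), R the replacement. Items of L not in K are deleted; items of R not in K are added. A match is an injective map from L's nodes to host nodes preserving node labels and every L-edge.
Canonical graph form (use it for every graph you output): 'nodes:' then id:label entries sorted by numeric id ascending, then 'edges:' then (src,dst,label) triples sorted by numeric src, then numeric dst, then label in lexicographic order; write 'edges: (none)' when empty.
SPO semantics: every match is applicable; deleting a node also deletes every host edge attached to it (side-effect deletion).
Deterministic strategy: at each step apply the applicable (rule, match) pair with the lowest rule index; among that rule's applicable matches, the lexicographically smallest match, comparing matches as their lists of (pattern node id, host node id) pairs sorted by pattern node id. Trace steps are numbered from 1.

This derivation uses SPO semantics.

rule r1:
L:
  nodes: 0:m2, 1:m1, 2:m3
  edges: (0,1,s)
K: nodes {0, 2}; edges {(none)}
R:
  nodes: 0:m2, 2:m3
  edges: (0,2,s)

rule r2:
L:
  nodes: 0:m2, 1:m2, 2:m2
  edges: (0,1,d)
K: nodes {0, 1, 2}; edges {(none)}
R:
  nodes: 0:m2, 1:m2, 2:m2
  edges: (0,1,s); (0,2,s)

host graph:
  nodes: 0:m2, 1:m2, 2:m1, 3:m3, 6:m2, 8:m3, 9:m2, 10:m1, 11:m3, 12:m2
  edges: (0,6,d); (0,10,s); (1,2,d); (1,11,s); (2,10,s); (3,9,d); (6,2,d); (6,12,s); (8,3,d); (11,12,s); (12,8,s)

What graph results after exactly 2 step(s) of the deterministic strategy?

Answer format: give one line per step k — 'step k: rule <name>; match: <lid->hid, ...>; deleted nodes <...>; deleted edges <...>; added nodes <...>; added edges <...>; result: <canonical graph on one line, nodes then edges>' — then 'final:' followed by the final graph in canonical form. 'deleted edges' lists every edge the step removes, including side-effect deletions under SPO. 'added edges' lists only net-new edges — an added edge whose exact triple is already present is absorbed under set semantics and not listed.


step 1: rule r1; match: 0->0, 1->10, 2->3; deleted nodes 10; deleted edges (0,10,s); (2,10,s); added nodes (none); added edges (0,3,s); result: nodes: 0:m2, 1:m2, 2:m1, 3:m3, 6:m2, 8:m3, 9:m2, 11:m3, 12:m2 edges: (0,3,s); (0,6,d); (1,2,d); (1,11,s); (3,9,d); (6,2,d); (6,12,s); (8,3,d); (11,12,s); (12,8,s)
step 2: rule r2; match: 0->0, 1->6, 2->1; deleted nodes (none); deleted edges (0,6,d); added nodes (none); added edges (0,1,s); (0,6,s); result: nodes: 0:m2, 1:m2, 2:m1, 3:m3, 6:m2, 8:m3, 9:m2, 11:m3, 12:m2 edges: (0,1,s); (0,3,s); (0,6,s); (1,2,d); (1,11,s); (3,9,d); (6,2,d); (6,12,s); (8,3,d); (11,12,s); (12,8,s)
final:
nodes: 0:m2, 1:m2, 2:m1, 3:m3, 6:m2, 8:m3, 9:m2, 11:m3, 12:m2
edges: (0,1,s); (0,3,s); (0,6,s); (1,2,d); (1,11,s); (3,9,d); (6,2,d); (6,12,s); (8,3,d); (11,12,s); (12,8,s)


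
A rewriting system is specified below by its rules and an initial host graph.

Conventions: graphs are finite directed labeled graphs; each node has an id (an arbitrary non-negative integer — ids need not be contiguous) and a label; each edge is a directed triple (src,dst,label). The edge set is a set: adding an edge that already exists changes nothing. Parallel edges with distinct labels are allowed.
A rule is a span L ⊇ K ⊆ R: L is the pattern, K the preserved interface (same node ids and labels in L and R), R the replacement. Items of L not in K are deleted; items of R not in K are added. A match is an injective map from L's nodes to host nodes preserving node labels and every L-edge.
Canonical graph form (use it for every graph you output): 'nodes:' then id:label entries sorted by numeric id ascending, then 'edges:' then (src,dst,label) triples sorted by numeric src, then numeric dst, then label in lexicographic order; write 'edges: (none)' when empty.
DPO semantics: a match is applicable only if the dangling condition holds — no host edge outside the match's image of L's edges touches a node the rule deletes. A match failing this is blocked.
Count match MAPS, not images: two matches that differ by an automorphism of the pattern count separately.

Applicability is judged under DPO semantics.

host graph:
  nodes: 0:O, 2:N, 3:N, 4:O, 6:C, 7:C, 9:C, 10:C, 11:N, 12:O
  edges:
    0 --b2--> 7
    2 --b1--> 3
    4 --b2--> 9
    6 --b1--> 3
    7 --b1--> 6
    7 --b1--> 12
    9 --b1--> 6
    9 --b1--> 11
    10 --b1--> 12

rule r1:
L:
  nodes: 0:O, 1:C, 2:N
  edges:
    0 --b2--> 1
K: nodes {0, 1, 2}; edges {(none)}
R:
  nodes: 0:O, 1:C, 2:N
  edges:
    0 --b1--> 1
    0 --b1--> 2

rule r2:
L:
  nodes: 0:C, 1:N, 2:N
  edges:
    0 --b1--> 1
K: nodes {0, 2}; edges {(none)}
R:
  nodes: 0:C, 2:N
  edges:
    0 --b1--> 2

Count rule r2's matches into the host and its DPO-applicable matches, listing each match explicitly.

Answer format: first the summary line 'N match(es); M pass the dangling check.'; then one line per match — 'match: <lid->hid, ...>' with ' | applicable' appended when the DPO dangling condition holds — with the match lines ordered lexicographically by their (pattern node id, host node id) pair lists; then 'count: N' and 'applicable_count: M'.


4 match(es); 2 pass the dangling check.
match: 0->6, 1->3, 2->2
match: 0->6, 1->3, 2->11
match: 0->9, 1->11, 2->2 | applicable
match: 0->9, 1->11, 2->3 | applicable
count: 4
applicable_count: 2


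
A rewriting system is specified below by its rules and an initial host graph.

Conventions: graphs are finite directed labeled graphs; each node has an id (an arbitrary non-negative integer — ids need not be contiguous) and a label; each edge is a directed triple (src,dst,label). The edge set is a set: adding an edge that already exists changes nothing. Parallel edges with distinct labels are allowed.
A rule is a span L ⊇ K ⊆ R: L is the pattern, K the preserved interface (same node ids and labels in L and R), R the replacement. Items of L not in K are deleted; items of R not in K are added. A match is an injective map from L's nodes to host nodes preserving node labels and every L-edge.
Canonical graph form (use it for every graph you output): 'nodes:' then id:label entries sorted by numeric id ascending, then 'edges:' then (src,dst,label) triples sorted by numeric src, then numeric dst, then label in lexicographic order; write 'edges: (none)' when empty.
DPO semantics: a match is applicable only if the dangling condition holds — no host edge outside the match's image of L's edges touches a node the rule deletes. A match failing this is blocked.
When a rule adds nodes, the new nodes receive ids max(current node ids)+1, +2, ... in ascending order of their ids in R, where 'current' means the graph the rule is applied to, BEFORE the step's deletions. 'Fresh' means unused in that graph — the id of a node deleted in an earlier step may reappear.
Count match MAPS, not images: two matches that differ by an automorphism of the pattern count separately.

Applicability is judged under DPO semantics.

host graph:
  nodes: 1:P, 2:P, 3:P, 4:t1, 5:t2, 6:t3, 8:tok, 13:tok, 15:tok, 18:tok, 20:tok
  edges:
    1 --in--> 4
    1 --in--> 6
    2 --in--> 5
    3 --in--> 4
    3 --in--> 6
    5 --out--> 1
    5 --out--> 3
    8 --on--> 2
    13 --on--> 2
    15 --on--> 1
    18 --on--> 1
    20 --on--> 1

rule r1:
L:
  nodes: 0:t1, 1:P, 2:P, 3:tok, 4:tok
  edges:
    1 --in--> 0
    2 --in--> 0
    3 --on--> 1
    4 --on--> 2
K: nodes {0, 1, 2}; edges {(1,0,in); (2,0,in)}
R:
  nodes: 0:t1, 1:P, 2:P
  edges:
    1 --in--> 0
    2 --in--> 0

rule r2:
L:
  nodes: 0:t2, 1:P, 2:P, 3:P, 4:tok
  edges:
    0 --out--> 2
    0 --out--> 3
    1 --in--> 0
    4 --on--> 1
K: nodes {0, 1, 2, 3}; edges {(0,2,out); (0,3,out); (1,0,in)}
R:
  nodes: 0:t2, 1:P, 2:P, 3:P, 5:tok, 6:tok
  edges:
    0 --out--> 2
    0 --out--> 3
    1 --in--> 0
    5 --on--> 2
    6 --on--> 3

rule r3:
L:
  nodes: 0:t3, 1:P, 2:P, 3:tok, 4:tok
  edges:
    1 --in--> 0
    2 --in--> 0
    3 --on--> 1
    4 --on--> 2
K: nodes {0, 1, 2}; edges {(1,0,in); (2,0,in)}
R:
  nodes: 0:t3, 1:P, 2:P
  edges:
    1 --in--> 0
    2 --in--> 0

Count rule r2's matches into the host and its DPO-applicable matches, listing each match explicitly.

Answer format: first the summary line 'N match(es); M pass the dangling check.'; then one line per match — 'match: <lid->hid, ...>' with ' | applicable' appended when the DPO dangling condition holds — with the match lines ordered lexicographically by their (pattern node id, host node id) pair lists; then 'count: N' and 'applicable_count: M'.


4 match(es); 4 pass the dangling check.
match: 0->5, 1->2, 2->1, 3->3, 4->8 | applicable
match: 0->5, 1->2, 2->1, 3->3, 4->13 | applicable
match: 0->5, 1->2, 2->3, 3->1, 4->8 | applicable
match: 0->5, 1->2, 2->3, 3->1, 4->13 | applicable
count: 4
applicable_count: 4


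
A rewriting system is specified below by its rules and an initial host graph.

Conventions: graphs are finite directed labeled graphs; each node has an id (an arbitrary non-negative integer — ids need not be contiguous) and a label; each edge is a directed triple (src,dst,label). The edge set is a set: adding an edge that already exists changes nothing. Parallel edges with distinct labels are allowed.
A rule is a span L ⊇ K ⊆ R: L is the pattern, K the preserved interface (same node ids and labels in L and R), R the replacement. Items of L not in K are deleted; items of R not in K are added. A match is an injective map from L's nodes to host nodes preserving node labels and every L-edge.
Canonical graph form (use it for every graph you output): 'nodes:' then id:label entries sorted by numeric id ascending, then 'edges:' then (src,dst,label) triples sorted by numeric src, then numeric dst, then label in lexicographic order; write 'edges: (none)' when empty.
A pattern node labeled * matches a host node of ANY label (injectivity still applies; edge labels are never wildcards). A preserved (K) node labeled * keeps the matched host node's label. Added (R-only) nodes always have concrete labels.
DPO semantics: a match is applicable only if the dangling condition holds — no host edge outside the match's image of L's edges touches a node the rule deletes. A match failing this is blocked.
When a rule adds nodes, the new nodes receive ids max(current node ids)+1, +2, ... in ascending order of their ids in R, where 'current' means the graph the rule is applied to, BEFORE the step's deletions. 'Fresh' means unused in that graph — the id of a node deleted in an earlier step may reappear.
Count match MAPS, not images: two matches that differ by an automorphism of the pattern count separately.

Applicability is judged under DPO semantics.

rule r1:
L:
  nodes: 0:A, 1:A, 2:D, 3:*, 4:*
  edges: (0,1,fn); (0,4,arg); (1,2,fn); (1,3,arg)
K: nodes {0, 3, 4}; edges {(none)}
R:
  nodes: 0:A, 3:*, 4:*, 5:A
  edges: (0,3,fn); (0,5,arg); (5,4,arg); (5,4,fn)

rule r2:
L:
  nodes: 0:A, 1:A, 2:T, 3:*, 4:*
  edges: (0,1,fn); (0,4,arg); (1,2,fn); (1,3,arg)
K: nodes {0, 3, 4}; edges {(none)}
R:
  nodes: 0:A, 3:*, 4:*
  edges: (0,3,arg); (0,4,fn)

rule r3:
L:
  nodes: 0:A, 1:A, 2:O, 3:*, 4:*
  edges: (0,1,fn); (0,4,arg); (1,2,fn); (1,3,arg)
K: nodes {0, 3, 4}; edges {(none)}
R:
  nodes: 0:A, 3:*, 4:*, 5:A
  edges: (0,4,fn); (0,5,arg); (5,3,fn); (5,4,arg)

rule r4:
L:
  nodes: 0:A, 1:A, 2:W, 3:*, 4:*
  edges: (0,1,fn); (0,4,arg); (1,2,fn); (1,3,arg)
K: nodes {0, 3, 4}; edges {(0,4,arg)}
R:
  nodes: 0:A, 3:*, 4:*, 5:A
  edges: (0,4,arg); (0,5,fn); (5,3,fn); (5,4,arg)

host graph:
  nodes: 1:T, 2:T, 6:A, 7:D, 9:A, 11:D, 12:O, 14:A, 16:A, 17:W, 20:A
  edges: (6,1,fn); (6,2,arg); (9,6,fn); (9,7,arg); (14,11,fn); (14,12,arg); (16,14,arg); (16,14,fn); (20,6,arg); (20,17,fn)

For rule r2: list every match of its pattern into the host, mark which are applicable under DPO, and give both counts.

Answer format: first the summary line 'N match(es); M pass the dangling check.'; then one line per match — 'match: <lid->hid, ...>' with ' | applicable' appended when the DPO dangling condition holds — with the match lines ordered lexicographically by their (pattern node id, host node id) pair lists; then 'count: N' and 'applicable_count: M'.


1 match(es); 0 pass the dangling check.
match: 0->9, 1->6, 2->1, 3->2, 4->7
count: 1
applicable_count: 0


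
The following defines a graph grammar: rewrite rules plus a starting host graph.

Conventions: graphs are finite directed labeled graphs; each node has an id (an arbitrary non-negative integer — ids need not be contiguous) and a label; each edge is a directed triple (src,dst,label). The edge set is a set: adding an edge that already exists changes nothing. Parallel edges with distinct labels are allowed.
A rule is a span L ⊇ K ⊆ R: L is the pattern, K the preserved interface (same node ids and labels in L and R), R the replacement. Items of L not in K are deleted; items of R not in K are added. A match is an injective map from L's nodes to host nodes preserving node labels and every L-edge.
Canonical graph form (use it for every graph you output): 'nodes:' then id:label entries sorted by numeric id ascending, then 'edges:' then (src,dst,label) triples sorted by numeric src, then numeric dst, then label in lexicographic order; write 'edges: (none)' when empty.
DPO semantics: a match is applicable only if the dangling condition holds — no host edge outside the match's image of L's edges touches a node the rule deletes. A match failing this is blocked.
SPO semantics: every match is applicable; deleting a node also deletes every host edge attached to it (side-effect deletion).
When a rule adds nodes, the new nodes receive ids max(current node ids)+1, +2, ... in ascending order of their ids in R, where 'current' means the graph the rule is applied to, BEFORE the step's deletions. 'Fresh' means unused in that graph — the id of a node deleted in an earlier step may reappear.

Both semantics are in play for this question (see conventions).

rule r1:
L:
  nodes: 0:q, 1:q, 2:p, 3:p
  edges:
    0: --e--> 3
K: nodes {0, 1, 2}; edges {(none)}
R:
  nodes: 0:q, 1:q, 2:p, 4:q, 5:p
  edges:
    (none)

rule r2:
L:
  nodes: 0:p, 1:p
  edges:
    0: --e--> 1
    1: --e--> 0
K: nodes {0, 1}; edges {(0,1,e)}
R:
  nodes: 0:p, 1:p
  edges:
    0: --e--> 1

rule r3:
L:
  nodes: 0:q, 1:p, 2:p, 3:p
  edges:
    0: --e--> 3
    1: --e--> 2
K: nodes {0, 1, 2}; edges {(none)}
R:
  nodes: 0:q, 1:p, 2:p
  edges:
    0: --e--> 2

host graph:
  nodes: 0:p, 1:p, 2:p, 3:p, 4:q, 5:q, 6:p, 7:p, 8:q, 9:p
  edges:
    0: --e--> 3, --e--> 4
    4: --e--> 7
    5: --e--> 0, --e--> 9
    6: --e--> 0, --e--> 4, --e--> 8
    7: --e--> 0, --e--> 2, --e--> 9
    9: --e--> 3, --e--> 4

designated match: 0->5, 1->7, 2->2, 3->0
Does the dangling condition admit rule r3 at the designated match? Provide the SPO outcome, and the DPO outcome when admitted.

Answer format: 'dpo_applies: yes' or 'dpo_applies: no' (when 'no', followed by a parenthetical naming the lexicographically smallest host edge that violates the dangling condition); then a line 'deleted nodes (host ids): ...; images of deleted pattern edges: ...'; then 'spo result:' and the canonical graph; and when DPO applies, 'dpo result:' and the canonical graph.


dpo_applies: no
(the rule deletes node 0, which keeps host edge (0,3,e) outside the match image — the dangling condition fails, DPO blocks; SPO proceeds and side-deletes such edges)
deleted nodes (host ids): 0; images of deleted pattern edges: (5,0,e); (7,2,e)
spo result:
nodes: 1:p, 2:p, 3:p, 4:q, 5:q, 6:p, 7:p, 8:q, 9:p
edges: (4,7,e); (5,2,e); (5,9,e); (6,4,e); (6,8,e); (7,9,e); (9,3,e); (9,4,e)


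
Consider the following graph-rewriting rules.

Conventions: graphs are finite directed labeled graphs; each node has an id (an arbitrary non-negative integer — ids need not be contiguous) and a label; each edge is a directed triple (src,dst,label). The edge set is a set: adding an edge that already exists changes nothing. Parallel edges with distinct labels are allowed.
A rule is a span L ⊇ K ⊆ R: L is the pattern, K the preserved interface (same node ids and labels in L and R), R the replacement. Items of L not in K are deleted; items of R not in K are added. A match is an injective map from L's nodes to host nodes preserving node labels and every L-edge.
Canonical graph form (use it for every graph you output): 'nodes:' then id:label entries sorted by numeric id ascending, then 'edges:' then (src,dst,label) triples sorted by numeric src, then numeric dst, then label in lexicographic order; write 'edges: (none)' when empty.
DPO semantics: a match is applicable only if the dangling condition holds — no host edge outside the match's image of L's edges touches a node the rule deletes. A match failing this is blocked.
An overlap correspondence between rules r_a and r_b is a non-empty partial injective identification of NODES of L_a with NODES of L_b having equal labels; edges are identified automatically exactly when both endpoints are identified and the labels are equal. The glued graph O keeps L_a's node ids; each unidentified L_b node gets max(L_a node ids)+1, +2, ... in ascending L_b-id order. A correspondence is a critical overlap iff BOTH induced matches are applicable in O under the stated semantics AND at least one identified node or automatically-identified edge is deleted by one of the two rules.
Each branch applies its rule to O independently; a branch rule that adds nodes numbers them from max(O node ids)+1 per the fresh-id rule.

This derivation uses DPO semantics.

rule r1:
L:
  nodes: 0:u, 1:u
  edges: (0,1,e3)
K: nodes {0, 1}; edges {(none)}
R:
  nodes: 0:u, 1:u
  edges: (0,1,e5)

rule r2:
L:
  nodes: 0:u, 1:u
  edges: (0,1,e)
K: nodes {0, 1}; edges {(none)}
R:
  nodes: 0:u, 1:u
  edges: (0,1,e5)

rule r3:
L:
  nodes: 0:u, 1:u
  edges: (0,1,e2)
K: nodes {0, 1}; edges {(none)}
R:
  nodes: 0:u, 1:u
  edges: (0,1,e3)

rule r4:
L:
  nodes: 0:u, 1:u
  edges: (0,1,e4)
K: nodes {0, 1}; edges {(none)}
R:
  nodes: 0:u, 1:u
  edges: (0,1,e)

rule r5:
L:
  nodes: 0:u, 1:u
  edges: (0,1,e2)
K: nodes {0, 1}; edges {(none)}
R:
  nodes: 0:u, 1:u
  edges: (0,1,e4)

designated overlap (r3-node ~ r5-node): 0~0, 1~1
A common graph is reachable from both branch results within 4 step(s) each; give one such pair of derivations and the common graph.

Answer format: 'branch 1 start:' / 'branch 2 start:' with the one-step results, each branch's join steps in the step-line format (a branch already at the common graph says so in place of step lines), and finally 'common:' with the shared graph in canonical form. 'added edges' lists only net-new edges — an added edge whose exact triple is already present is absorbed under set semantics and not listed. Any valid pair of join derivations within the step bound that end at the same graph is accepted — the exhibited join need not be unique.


branch 1 start:
nodes: 0:u, 1:u
edges: (0,1,e3)
branch 2 start:
nodes: 0:u, 1:u
edges: (0,1,e4)
branch 1 step 1: rule r1; match: 0->0, 1->1; deleted nodes (none); deleted edges (0,1,e3); added nodes (none); added edges (0,1,e5); result: nodes: 0:u, 1:u edges: (0,1,e5)
branch 2 step 1: rule r4; match: 0->0, 1->1; deleted nodes (none); deleted edges (0,1,e4); added nodes (none); added edges (0,1,e); result: nodes: 0:u, 1:u edges: (0,1,e)
branch 2 step 2: rule r2; match: 0->0, 1->1; deleted nodes (none); deleted edges (0,1,e); added nodes (none); added edges (0,1,e5); result: nodes: 0:u, 1:u edges: (0,1,e5)
common:
nodes: 0:u, 1:u
edges: (0,1,e5)


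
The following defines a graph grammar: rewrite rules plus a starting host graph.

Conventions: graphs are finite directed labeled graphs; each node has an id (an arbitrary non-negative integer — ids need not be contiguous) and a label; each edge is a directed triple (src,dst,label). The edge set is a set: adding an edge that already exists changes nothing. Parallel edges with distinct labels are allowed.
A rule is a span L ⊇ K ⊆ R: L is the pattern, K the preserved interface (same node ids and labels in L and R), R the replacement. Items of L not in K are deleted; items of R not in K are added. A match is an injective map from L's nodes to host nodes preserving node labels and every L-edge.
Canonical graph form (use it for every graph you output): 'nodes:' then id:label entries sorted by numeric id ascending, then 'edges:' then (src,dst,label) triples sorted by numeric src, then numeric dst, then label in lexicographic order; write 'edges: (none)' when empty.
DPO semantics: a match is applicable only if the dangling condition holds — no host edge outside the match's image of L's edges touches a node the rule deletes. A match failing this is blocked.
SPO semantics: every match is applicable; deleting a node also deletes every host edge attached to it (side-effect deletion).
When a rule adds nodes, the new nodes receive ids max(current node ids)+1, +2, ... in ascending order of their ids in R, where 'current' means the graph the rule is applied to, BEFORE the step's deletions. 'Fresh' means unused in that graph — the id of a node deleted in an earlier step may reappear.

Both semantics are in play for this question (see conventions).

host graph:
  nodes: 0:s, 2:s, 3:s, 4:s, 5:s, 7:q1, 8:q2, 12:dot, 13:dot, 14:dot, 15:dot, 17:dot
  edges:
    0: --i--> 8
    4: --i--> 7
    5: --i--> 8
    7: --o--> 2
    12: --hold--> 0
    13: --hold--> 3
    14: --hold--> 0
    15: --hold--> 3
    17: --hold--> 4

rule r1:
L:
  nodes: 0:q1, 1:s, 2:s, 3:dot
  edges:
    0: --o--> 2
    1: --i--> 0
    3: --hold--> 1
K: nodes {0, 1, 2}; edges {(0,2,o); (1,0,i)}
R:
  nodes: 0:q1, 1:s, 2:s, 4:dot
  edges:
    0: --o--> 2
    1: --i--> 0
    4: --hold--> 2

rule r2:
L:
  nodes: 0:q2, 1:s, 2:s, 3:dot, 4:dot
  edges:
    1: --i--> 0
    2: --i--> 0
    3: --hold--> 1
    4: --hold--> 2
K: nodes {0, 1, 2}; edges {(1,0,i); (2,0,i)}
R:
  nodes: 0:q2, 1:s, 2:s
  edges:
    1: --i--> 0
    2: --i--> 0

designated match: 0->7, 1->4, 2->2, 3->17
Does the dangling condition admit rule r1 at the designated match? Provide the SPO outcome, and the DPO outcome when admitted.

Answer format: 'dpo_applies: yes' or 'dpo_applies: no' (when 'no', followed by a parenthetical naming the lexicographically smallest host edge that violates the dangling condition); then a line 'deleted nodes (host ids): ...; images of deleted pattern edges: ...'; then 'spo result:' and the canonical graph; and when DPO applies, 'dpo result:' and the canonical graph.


dpo_applies: yes
deleted nodes (host ids): 17; images of deleted pattern edges: (17,4,hold)
spo result:
nodes: 0:s, 2:s, 3:s, 4:s, 5:s, 7:q1, 8:q2, 12:dot, 13:dot, 14:dot, 15:dot, 18:dot
edges: (0,8,i); (4,7,i); (5,8,i); (7,2,o); (12,0,hold); (13,3,hold); (14,0,hold); (15,3,hold); (18,2,hold)
dpo result:
nodes: 0:s, 2:s, 3:s, 4:s, 5:s, 7:q1, 8:q2, 12:dot, 13:dot, 14:dot, 15:dot, 18:dot
edges: (0,8,i); (4,7,i); (5,8,i); (7,2,o); (12,0,hold); (13,3,hold); (14,0,hold); (15,3,hold); (18,2,hold)


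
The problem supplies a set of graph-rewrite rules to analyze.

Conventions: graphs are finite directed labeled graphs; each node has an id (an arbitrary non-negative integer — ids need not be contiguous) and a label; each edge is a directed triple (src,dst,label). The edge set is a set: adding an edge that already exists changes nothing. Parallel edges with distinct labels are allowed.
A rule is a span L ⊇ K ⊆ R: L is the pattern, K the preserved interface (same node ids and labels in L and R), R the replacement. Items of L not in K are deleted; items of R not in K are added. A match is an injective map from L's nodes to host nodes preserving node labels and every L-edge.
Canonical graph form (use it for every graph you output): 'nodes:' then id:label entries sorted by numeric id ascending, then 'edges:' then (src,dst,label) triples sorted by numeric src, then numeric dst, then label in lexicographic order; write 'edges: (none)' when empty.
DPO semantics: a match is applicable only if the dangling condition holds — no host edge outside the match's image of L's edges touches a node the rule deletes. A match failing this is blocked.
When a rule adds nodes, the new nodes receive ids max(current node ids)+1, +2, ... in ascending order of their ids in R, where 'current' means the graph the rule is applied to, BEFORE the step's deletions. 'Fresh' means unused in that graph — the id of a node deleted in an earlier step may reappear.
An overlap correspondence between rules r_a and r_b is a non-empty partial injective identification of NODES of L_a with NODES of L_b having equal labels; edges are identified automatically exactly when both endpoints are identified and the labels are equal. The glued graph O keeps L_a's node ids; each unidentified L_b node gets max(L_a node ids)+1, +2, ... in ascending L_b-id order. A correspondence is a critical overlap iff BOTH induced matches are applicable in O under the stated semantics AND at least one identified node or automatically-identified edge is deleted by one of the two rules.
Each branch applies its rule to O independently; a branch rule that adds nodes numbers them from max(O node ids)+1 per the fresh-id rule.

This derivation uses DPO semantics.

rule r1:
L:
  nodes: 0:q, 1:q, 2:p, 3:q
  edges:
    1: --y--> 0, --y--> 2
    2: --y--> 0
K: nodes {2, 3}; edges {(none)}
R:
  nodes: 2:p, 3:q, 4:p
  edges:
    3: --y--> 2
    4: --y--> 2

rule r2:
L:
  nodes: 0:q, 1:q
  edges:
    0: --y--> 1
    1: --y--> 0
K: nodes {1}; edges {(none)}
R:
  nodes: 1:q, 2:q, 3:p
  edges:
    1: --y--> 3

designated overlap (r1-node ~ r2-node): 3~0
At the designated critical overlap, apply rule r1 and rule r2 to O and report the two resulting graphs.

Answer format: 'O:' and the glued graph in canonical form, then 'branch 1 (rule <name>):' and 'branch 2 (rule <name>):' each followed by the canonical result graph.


O:
nodes: 0:q, 1:q, 2:p, 3:q, 4:q
edges: (1,0,y); (1,2,y); (2,0,y); (3,4,y); (4,3,y)
branch 1 (rule r1):
nodes: 2:p, 3:q, 4:q, 5:p
edges: (3,2,y); (3,4,y); (4,3,y); (5,2,y)
branch 2 (rule r2):
nodes: 0:q, 1:q, 2:p, 4:q, 5:q, 6:p
edges: (1,0,y); (1,2,y); (2,0,y); (4,6,y)


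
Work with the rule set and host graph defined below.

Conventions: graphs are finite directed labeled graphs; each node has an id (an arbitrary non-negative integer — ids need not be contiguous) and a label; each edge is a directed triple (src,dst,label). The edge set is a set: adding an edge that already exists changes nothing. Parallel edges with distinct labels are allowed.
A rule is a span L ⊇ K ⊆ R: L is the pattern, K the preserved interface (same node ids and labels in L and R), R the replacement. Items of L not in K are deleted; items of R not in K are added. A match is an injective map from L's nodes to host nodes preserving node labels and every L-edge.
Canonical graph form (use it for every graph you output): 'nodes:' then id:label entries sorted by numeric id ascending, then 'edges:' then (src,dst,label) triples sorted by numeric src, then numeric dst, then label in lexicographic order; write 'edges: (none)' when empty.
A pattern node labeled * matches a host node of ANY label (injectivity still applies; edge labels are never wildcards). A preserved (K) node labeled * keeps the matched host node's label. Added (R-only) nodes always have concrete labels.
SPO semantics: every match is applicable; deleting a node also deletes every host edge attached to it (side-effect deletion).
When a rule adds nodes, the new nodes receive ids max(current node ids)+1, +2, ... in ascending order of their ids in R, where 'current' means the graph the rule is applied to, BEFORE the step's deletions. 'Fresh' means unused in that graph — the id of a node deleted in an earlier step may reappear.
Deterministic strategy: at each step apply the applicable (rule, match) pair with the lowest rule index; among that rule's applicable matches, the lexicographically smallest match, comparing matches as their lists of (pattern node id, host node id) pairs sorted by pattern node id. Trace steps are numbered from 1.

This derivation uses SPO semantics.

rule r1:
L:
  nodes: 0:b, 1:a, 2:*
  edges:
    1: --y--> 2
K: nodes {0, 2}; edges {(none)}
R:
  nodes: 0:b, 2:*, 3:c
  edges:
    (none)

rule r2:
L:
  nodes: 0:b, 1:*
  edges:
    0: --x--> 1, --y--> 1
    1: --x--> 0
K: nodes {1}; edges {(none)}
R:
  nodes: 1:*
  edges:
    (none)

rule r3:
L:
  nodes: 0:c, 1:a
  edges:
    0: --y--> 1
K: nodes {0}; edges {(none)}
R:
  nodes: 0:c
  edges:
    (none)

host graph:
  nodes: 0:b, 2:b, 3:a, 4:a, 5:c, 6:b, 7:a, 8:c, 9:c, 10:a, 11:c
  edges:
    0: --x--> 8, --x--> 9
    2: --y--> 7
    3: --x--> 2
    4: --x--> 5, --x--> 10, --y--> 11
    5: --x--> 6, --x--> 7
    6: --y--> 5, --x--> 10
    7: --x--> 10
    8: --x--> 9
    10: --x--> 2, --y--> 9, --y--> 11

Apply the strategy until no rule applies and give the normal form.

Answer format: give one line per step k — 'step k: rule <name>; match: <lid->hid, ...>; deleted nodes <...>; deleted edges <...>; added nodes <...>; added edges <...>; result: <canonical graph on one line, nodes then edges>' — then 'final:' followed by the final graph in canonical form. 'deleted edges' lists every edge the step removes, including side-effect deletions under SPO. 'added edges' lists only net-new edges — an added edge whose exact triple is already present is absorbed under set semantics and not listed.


step 1: rule r1; match: 0->0, 1->4, 2->11; deleted nodes 4; deleted edges (4,5,x); (4,10,x); (4,11,y); added nodes 12; added edges (none); result: nodes: 0:b, 2:b, 3:a, 5:c, 6:b, 7:a, 8:c, 9:c, 10:a, 11:c, 12:c edges: (0,8,x); (0,9,x); (2,7,y); (3,2,x); (5,6,x); (5,7,x); (6,5,y); (6,10,x); (7,10,x); (8,9,x); (10,2,x); (10,9,y); (10,11,y)
step 2: rule r1; match: 0->0, 1->10, 2->9; deleted nodes 10; deleted edges (6,10,x); (7,10,x); (10,2,x); (10,9,y); (10,11,y); added nodes 13; added edges (none); result: nodes: 0:b, 2:b, 3:a, 5:c, 6:b, 7:a, 8:c, 9:c, 11:c, 12:c, 13:c edges: (0,8,x); (0,9,x); (2,7,y); (3,2,x); (5,6,x); (5,7,x); (6,5,y); (8,9,x)
final:
nodes: 0:b, 2:b, 3:a, 5:c, 6:b, 7:a, 8:c, 9:c, 11:c, 12:c, 13:c
edges: (0,8,x); (0,9,x); (2,7,y); (3,2,x); (5,6,x); (5,7,x); (6,5,y); (8,9,x)


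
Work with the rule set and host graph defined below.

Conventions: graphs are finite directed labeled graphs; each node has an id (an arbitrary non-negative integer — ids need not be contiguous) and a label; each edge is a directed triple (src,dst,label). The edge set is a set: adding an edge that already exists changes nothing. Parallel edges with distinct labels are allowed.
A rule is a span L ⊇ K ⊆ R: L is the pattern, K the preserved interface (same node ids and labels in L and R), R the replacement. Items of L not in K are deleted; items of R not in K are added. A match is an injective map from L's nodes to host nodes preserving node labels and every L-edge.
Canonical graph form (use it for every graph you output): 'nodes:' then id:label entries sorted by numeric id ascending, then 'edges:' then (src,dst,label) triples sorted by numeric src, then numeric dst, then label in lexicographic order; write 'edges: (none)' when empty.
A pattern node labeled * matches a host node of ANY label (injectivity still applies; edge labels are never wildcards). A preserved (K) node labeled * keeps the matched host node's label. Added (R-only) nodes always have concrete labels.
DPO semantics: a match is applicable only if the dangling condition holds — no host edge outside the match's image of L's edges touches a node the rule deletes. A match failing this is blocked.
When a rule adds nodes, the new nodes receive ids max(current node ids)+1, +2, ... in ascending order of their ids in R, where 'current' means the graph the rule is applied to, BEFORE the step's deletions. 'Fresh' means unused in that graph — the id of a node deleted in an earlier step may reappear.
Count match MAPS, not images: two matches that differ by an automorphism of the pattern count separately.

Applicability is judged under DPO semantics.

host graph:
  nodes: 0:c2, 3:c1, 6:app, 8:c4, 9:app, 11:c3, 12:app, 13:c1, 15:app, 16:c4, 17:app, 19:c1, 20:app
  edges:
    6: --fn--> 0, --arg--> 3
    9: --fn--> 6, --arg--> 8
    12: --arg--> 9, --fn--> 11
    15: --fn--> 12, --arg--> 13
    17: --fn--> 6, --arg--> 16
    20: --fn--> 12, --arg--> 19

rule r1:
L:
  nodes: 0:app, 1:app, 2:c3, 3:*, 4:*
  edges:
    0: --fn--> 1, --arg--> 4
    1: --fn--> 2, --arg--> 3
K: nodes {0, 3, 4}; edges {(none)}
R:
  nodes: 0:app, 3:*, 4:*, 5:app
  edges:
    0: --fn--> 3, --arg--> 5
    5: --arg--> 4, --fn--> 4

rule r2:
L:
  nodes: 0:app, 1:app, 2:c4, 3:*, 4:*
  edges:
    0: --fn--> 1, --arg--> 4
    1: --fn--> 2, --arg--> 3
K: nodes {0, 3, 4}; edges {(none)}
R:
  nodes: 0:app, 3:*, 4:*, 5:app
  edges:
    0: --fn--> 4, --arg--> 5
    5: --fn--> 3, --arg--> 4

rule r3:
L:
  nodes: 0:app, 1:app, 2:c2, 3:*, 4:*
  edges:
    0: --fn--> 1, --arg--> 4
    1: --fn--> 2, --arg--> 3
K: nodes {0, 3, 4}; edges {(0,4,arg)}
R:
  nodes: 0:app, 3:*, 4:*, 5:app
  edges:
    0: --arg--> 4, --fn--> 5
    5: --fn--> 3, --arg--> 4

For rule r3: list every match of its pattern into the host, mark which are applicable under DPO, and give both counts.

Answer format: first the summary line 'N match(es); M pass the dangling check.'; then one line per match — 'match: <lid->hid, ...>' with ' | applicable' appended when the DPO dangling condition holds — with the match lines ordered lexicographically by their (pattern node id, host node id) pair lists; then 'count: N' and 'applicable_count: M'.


2 match(es); 0 pass the dangling check.
match: 0->9, 1->6, 2->0, 3->3, 4->8
match: 0->17, 1->6, 2->0, 3->3, 4->16
count: 2
applicable_count: 0


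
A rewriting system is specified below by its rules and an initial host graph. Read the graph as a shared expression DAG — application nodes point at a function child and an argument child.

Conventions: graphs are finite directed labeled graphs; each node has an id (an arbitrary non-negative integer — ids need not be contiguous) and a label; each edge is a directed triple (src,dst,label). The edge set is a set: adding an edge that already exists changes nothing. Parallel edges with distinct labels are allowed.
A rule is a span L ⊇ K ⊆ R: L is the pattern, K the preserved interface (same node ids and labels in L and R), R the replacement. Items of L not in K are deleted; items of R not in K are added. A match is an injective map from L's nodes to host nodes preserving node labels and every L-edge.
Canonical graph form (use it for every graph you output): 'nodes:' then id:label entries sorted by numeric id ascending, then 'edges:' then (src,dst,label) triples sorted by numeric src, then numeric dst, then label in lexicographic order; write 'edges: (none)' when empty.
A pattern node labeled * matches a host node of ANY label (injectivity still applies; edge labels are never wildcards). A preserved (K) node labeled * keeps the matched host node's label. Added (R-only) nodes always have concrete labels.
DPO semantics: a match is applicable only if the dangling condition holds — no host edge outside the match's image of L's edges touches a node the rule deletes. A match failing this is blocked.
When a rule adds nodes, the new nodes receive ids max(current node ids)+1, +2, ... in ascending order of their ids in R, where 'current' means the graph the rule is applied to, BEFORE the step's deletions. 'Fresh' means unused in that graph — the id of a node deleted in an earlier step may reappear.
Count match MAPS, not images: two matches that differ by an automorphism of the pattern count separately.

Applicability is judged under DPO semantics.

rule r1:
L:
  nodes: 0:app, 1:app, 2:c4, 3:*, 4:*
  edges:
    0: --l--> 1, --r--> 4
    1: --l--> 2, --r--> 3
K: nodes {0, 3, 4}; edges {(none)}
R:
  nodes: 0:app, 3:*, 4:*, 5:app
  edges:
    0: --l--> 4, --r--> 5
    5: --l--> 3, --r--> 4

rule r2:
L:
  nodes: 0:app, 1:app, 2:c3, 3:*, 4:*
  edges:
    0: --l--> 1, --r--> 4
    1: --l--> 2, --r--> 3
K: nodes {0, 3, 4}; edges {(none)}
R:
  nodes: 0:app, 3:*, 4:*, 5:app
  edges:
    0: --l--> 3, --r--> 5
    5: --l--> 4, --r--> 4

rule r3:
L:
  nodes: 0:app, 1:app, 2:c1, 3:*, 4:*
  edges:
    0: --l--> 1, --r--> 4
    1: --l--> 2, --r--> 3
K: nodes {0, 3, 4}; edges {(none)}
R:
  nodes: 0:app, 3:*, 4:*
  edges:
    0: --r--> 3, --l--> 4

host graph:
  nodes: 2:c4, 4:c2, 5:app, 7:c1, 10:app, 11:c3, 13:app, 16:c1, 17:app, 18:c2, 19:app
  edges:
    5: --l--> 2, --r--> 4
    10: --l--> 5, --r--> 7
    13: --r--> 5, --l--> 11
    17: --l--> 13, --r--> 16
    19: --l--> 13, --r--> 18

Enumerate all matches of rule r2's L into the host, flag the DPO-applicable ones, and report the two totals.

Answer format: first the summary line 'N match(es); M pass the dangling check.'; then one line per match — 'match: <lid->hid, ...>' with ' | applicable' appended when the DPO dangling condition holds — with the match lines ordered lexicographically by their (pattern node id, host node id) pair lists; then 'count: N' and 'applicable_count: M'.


2 match(es); 0 pass the dangling check.
match: 0->17, 1->13, 2->11, 3->5, 4->16
match: 0->19, 1->13, 2->11, 3->5, 4->18
count: 2
applicable_count: 0


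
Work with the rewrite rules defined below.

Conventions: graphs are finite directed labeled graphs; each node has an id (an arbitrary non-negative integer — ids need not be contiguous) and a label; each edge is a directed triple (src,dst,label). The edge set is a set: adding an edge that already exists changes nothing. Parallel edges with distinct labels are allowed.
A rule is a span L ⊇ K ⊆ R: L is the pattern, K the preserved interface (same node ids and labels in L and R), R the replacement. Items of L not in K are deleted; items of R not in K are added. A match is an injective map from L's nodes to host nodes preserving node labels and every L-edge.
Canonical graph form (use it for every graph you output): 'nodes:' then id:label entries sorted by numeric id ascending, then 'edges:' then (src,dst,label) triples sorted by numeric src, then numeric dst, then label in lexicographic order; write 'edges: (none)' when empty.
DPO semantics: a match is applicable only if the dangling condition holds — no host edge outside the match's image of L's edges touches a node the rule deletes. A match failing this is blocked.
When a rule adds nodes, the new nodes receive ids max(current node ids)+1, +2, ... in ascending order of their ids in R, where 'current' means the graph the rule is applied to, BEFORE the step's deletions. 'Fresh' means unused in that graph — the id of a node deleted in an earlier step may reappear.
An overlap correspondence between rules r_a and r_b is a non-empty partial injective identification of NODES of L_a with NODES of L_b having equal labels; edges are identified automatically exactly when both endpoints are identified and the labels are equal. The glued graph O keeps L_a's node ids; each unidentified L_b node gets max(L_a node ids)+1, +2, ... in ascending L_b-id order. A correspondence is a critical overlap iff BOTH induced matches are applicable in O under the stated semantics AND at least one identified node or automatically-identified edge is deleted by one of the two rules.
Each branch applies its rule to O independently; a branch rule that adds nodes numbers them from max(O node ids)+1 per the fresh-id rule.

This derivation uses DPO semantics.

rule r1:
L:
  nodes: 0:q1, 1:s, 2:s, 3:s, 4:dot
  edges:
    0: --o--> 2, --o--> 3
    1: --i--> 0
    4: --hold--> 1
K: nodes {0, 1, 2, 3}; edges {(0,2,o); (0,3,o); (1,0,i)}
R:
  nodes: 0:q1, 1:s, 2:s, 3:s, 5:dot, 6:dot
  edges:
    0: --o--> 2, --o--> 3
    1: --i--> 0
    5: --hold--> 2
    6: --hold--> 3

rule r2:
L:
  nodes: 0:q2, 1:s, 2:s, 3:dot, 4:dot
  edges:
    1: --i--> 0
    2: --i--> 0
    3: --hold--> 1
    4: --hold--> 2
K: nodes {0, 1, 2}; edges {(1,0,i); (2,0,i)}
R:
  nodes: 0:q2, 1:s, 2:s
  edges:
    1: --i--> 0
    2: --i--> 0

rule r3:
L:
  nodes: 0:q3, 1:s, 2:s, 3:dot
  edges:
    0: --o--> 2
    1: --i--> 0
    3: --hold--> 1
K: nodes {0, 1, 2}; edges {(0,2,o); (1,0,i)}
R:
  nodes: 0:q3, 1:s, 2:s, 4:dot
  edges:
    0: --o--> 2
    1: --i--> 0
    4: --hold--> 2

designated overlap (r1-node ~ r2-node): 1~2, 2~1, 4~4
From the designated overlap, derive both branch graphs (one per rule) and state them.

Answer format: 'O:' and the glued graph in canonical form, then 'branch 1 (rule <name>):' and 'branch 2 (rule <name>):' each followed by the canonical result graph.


O:
nodes: 0:q1, 1:s, 2:s, 3:s, 4:dot, 5:q2, 6:dot
edges: (0,2,o); (0,3,o); (1,0,i); (1,5,i); (2,5,i); (4,1,hold); (6,2,hold)
branch 1 (rule r1):
nodes: 0:q1, 1:s, 2:s, 3:s, 5:q2, 6:dot, 7:dot, 8:dot
edges: (0,2,o); (0,3,o); (1,0,i); (1,5,i); (2,5,i); (6,2,hold); (7,2,hold); (8,3,hold)
branch 2 (rule r2):
nodes: 0:q1, 1:s, 2:s, 3:s, 5:q2
edges: (0,2,o); (0,3,o); (1,0,i); (1,5,i); (2,5,i)
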